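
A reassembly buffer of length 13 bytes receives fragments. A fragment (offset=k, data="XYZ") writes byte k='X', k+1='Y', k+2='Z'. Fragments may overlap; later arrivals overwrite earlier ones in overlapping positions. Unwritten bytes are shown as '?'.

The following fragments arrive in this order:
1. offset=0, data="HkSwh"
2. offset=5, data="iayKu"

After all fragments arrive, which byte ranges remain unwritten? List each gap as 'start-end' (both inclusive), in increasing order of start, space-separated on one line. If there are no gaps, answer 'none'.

Fragment 1: offset=0 len=5
Fragment 2: offset=5 len=5
Gaps: 10-12

Answer: 10-12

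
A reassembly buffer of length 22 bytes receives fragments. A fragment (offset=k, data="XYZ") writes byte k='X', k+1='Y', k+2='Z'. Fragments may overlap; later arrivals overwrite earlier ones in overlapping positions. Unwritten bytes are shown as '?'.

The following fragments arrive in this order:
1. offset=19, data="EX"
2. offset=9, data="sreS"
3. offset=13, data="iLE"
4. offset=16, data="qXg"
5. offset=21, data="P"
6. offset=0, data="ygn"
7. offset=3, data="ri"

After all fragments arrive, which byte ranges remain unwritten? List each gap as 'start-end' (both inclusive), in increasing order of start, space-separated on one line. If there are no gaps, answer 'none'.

Fragment 1: offset=19 len=2
Fragment 2: offset=9 len=4
Fragment 3: offset=13 len=3
Fragment 4: offset=16 len=3
Fragment 5: offset=21 len=1
Fragment 6: offset=0 len=3
Fragment 7: offset=3 len=2
Gaps: 5-8

Answer: 5-8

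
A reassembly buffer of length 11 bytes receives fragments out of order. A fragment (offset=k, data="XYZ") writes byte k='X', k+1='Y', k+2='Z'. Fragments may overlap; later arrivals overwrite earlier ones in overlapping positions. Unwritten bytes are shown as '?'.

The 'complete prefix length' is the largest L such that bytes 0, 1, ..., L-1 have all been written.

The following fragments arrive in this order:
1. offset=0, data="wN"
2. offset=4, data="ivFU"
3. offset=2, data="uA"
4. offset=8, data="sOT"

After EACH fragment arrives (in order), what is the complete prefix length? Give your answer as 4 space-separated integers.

Answer: 2 2 8 11

Derivation:
Fragment 1: offset=0 data="wN" -> buffer=wN????????? -> prefix_len=2
Fragment 2: offset=4 data="ivFU" -> buffer=wN??ivFU??? -> prefix_len=2
Fragment 3: offset=2 data="uA" -> buffer=wNuAivFU??? -> prefix_len=8
Fragment 4: offset=8 data="sOT" -> buffer=wNuAivFUsOT -> prefix_len=11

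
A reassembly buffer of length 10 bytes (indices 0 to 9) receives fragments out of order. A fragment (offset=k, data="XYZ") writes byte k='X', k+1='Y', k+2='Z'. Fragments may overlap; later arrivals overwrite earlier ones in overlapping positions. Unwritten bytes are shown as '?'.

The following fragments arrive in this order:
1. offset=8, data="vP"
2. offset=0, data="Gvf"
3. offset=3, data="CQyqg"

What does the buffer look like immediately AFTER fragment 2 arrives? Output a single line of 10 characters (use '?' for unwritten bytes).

Fragment 1: offset=8 data="vP" -> buffer=????????vP
Fragment 2: offset=0 data="Gvf" -> buffer=Gvf?????vP

Answer: Gvf?????vP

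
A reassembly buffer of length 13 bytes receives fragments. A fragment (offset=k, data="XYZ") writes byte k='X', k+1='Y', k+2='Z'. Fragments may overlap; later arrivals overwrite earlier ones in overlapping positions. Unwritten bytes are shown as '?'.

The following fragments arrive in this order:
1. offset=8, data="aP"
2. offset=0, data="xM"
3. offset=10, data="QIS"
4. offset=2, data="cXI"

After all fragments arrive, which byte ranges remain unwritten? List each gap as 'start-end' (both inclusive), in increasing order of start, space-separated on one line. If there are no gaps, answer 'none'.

Answer: 5-7

Derivation:
Fragment 1: offset=8 len=2
Fragment 2: offset=0 len=2
Fragment 3: offset=10 len=3
Fragment 4: offset=2 len=3
Gaps: 5-7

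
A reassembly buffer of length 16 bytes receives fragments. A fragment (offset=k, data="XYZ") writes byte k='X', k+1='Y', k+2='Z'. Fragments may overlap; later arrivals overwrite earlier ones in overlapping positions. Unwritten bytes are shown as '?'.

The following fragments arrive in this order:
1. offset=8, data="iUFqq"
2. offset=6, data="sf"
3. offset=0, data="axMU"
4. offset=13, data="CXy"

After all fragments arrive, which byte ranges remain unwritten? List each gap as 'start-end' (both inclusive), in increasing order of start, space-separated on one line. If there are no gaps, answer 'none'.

Fragment 1: offset=8 len=5
Fragment 2: offset=6 len=2
Fragment 3: offset=0 len=4
Fragment 4: offset=13 len=3
Gaps: 4-5

Answer: 4-5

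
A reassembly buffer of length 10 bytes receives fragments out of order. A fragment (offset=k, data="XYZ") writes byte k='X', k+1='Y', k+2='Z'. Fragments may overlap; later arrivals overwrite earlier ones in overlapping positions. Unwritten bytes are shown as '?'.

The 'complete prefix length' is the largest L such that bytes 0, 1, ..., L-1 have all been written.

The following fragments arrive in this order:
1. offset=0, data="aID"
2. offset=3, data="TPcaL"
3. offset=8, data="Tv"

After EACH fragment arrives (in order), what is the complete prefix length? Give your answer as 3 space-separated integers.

Answer: 3 8 10

Derivation:
Fragment 1: offset=0 data="aID" -> buffer=aID??????? -> prefix_len=3
Fragment 2: offset=3 data="TPcaL" -> buffer=aIDTPcaL?? -> prefix_len=8
Fragment 3: offset=8 data="Tv" -> buffer=aIDTPcaLTv -> prefix_len=10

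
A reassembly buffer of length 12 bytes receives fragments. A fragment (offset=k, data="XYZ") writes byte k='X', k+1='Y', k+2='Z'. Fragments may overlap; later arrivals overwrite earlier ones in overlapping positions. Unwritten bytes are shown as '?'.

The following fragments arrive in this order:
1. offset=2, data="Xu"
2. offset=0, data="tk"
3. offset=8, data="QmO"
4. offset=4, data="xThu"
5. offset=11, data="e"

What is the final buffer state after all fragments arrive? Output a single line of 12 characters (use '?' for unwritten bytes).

Answer: tkXuxThuQmOe

Derivation:
Fragment 1: offset=2 data="Xu" -> buffer=??Xu????????
Fragment 2: offset=0 data="tk" -> buffer=tkXu????????
Fragment 3: offset=8 data="QmO" -> buffer=tkXu????QmO?
Fragment 4: offset=4 data="xThu" -> buffer=tkXuxThuQmO?
Fragment 5: offset=11 data="e" -> buffer=tkXuxThuQmOe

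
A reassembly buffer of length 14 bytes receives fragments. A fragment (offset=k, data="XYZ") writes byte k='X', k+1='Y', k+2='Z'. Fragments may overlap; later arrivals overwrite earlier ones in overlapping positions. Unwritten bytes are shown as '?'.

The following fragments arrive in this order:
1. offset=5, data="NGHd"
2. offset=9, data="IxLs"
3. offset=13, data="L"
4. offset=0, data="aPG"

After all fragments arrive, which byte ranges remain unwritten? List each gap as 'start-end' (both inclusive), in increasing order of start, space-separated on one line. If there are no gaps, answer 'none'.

Answer: 3-4

Derivation:
Fragment 1: offset=5 len=4
Fragment 2: offset=9 len=4
Fragment 3: offset=13 len=1
Fragment 4: offset=0 len=3
Gaps: 3-4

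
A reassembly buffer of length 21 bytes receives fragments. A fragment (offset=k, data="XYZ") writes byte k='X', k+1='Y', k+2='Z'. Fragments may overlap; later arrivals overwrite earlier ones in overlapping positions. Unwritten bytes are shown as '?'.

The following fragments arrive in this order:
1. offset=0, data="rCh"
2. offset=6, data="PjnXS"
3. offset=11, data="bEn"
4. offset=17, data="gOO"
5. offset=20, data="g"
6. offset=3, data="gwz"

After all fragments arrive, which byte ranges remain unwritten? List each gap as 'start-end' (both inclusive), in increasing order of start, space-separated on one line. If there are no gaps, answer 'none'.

Answer: 14-16

Derivation:
Fragment 1: offset=0 len=3
Fragment 2: offset=6 len=5
Fragment 3: offset=11 len=3
Fragment 4: offset=17 len=3
Fragment 5: offset=20 len=1
Fragment 6: offset=3 len=3
Gaps: 14-16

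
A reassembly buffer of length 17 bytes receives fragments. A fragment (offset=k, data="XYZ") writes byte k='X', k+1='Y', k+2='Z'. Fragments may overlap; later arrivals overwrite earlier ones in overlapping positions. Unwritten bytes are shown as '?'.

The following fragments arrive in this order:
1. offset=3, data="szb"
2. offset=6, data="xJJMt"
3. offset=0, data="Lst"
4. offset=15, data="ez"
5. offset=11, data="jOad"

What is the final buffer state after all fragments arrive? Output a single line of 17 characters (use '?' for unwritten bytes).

Fragment 1: offset=3 data="szb" -> buffer=???szb???????????
Fragment 2: offset=6 data="xJJMt" -> buffer=???szbxJJMt??????
Fragment 3: offset=0 data="Lst" -> buffer=LstszbxJJMt??????
Fragment 4: offset=15 data="ez" -> buffer=LstszbxJJMt????ez
Fragment 5: offset=11 data="jOad" -> buffer=LstszbxJJMtjOadez

Answer: LstszbxJJMtjOadez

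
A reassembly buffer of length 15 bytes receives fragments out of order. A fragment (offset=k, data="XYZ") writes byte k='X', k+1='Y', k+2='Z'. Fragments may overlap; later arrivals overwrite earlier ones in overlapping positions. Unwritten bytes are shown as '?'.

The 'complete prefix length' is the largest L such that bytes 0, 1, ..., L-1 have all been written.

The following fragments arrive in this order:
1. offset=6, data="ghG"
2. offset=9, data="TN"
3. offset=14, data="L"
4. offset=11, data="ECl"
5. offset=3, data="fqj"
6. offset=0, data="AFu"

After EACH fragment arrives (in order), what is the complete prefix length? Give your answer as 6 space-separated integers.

Fragment 1: offset=6 data="ghG" -> buffer=??????ghG?????? -> prefix_len=0
Fragment 2: offset=9 data="TN" -> buffer=??????ghGTN???? -> prefix_len=0
Fragment 3: offset=14 data="L" -> buffer=??????ghGTN???L -> prefix_len=0
Fragment 4: offset=11 data="ECl" -> buffer=??????ghGTNEClL -> prefix_len=0
Fragment 5: offset=3 data="fqj" -> buffer=???fqjghGTNEClL -> prefix_len=0
Fragment 6: offset=0 data="AFu" -> buffer=AFufqjghGTNEClL -> prefix_len=15

Answer: 0 0 0 0 0 15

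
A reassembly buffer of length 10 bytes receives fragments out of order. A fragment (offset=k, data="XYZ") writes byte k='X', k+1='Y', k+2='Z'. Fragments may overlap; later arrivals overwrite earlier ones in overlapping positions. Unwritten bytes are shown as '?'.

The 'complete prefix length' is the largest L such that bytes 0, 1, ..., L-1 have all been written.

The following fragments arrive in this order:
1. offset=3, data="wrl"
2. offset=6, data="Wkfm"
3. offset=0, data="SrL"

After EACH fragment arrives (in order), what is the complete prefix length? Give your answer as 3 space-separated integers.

Fragment 1: offset=3 data="wrl" -> buffer=???wrl???? -> prefix_len=0
Fragment 2: offset=6 data="Wkfm" -> buffer=???wrlWkfm -> prefix_len=0
Fragment 3: offset=0 data="SrL" -> buffer=SrLwrlWkfm -> prefix_len=10

Answer: 0 0 10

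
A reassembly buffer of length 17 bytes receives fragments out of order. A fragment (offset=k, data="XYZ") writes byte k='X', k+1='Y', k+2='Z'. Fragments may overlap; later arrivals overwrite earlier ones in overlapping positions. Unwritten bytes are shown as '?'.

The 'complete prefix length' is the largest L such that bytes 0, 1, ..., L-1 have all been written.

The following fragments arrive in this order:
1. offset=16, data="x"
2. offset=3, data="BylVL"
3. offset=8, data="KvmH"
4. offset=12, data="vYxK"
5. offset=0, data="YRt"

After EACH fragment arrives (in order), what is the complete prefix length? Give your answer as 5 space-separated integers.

Fragment 1: offset=16 data="x" -> buffer=????????????????x -> prefix_len=0
Fragment 2: offset=3 data="BylVL" -> buffer=???BylVL????????x -> prefix_len=0
Fragment 3: offset=8 data="KvmH" -> buffer=???BylVLKvmH????x -> prefix_len=0
Fragment 4: offset=12 data="vYxK" -> buffer=???BylVLKvmHvYxKx -> prefix_len=0
Fragment 5: offset=0 data="YRt" -> buffer=YRtBylVLKvmHvYxKx -> prefix_len=17

Answer: 0 0 0 0 17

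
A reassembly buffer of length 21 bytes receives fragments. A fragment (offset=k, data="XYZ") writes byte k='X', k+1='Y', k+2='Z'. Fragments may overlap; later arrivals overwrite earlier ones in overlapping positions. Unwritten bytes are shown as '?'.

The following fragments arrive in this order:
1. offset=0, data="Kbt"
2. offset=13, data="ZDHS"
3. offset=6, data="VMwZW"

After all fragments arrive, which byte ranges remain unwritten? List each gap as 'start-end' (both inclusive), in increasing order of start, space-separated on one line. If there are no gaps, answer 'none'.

Fragment 1: offset=0 len=3
Fragment 2: offset=13 len=4
Fragment 3: offset=6 len=5
Gaps: 3-5 11-12 17-20

Answer: 3-5 11-12 17-20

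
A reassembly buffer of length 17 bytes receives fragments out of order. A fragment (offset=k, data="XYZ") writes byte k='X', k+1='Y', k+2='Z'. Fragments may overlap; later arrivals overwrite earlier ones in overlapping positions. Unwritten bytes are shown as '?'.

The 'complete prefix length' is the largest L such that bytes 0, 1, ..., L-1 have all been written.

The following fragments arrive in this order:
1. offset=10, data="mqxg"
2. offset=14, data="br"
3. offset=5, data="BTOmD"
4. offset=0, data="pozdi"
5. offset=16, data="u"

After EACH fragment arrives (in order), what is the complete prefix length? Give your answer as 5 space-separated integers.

Answer: 0 0 0 16 17

Derivation:
Fragment 1: offset=10 data="mqxg" -> buffer=??????????mqxg??? -> prefix_len=0
Fragment 2: offset=14 data="br" -> buffer=??????????mqxgbr? -> prefix_len=0
Fragment 3: offset=5 data="BTOmD" -> buffer=?????BTOmDmqxgbr? -> prefix_len=0
Fragment 4: offset=0 data="pozdi" -> buffer=pozdiBTOmDmqxgbr? -> prefix_len=16
Fragment 5: offset=16 data="u" -> buffer=pozdiBTOmDmqxgbru -> prefix_len=17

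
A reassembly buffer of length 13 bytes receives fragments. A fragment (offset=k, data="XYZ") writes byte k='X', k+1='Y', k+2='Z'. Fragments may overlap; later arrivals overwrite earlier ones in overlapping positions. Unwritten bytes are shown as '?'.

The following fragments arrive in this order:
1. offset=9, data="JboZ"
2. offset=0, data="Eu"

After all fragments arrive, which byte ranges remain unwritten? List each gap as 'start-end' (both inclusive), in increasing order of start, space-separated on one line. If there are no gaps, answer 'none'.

Fragment 1: offset=9 len=4
Fragment 2: offset=0 len=2
Gaps: 2-8

Answer: 2-8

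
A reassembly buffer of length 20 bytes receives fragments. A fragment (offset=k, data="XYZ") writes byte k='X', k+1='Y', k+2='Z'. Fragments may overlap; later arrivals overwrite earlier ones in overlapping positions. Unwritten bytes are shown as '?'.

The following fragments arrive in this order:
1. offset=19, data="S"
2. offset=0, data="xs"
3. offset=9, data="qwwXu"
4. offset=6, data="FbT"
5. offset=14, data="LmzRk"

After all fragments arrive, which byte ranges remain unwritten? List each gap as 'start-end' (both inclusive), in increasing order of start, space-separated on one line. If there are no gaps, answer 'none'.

Fragment 1: offset=19 len=1
Fragment 2: offset=0 len=2
Fragment 3: offset=9 len=5
Fragment 4: offset=6 len=3
Fragment 5: offset=14 len=5
Gaps: 2-5

Answer: 2-5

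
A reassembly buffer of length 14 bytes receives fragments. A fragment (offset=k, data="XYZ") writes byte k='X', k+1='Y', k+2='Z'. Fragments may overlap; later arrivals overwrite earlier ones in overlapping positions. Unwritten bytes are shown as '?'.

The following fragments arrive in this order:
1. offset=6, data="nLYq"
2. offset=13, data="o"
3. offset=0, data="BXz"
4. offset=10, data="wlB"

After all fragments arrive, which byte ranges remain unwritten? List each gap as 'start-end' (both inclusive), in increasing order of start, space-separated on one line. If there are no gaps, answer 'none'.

Answer: 3-5

Derivation:
Fragment 1: offset=6 len=4
Fragment 2: offset=13 len=1
Fragment 3: offset=0 len=3
Fragment 4: offset=10 len=3
Gaps: 3-5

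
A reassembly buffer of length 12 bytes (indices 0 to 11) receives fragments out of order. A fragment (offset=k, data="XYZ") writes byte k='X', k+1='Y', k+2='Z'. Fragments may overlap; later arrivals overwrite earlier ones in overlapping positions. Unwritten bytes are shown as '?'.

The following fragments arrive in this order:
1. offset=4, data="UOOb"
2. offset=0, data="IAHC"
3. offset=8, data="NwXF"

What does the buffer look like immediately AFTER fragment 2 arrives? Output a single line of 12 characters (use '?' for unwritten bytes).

Answer: IAHCUOOb????

Derivation:
Fragment 1: offset=4 data="UOOb" -> buffer=????UOOb????
Fragment 2: offset=0 data="IAHC" -> buffer=IAHCUOOb????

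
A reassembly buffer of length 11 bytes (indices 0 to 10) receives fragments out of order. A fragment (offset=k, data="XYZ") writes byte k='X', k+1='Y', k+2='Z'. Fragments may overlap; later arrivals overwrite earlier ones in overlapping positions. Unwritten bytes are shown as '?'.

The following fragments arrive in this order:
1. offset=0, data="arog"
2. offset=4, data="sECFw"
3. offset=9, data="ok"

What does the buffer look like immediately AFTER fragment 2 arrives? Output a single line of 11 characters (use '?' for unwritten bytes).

Answer: arogsECFw??

Derivation:
Fragment 1: offset=0 data="arog" -> buffer=arog???????
Fragment 2: offset=4 data="sECFw" -> buffer=arogsECFw??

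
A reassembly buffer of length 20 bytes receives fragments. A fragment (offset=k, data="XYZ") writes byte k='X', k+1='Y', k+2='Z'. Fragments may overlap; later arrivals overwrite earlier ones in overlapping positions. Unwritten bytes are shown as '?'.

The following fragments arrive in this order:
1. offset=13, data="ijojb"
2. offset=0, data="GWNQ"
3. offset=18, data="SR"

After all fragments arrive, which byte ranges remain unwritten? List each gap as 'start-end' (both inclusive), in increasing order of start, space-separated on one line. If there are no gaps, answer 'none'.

Fragment 1: offset=13 len=5
Fragment 2: offset=0 len=4
Fragment 3: offset=18 len=2
Gaps: 4-12

Answer: 4-12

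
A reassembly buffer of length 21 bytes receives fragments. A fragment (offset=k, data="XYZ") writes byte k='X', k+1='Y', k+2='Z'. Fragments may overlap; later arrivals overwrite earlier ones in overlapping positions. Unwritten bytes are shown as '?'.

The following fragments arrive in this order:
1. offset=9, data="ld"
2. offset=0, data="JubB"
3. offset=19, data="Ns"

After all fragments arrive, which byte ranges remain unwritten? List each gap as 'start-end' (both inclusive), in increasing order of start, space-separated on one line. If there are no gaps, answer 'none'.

Fragment 1: offset=9 len=2
Fragment 2: offset=0 len=4
Fragment 3: offset=19 len=2
Gaps: 4-8 11-18

Answer: 4-8 11-18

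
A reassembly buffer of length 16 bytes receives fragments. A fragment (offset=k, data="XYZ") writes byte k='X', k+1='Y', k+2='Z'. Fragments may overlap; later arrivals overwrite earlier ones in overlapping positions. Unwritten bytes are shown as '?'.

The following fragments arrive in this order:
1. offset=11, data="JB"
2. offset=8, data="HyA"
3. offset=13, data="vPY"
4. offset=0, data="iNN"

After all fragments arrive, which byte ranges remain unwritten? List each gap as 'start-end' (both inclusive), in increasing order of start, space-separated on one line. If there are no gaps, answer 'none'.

Fragment 1: offset=11 len=2
Fragment 2: offset=8 len=3
Fragment 3: offset=13 len=3
Fragment 4: offset=0 len=3
Gaps: 3-7

Answer: 3-7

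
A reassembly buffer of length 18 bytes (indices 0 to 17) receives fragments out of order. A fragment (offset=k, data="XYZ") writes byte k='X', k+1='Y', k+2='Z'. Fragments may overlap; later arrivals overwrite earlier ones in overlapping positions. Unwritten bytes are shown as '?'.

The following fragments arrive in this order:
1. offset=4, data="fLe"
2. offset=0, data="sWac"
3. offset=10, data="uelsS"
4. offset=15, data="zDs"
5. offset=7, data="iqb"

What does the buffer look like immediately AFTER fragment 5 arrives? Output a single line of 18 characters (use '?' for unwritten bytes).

Answer: sWacfLeiqbuelsSzDs

Derivation:
Fragment 1: offset=4 data="fLe" -> buffer=????fLe???????????
Fragment 2: offset=0 data="sWac" -> buffer=sWacfLe???????????
Fragment 3: offset=10 data="uelsS" -> buffer=sWacfLe???uelsS???
Fragment 4: offset=15 data="zDs" -> buffer=sWacfLe???uelsSzDs
Fragment 5: offset=7 data="iqb" -> buffer=sWacfLeiqbuelsSzDs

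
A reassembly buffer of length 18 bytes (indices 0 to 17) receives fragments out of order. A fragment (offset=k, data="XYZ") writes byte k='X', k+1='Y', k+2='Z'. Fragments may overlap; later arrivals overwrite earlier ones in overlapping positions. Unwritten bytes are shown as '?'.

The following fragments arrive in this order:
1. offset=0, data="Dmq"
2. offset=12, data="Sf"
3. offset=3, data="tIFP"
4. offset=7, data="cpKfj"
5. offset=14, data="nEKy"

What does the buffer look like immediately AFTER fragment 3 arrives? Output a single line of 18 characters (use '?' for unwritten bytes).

Answer: DmqtIFP?????Sf????

Derivation:
Fragment 1: offset=0 data="Dmq" -> buffer=Dmq???????????????
Fragment 2: offset=12 data="Sf" -> buffer=Dmq?????????Sf????
Fragment 3: offset=3 data="tIFP" -> buffer=DmqtIFP?????Sf????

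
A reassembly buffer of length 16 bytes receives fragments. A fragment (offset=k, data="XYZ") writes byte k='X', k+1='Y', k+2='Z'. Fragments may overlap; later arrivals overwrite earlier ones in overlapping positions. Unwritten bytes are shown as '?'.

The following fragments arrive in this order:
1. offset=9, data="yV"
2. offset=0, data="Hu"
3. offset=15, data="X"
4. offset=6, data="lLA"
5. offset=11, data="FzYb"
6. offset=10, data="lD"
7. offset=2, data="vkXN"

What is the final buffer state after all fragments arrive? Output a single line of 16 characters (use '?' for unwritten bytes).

Fragment 1: offset=9 data="yV" -> buffer=?????????yV?????
Fragment 2: offset=0 data="Hu" -> buffer=Hu???????yV?????
Fragment 3: offset=15 data="X" -> buffer=Hu???????yV????X
Fragment 4: offset=6 data="lLA" -> buffer=Hu????lLAyV????X
Fragment 5: offset=11 data="FzYb" -> buffer=Hu????lLAyVFzYbX
Fragment 6: offset=10 data="lD" -> buffer=Hu????lLAylDzYbX
Fragment 7: offset=2 data="vkXN" -> buffer=HuvkXNlLAylDzYbX

Answer: HuvkXNlLAylDzYbX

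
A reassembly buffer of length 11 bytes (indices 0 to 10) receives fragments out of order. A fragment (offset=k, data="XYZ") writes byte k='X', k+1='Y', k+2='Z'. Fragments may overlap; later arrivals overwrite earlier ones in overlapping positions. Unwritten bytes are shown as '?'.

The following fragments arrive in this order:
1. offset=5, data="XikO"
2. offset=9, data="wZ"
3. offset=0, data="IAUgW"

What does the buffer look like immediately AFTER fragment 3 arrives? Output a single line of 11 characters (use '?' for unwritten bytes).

Fragment 1: offset=5 data="XikO" -> buffer=?????XikO??
Fragment 2: offset=9 data="wZ" -> buffer=?????XikOwZ
Fragment 3: offset=0 data="IAUgW" -> buffer=IAUgWXikOwZ

Answer: IAUgWXikOwZ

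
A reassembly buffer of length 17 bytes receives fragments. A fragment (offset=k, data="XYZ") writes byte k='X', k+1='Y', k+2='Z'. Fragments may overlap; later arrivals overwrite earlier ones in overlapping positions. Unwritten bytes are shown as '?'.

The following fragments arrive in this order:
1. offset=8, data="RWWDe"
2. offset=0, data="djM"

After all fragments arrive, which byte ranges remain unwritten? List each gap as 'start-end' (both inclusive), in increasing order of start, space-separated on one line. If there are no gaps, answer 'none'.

Answer: 3-7 13-16

Derivation:
Fragment 1: offset=8 len=5
Fragment 2: offset=0 len=3
Gaps: 3-7 13-16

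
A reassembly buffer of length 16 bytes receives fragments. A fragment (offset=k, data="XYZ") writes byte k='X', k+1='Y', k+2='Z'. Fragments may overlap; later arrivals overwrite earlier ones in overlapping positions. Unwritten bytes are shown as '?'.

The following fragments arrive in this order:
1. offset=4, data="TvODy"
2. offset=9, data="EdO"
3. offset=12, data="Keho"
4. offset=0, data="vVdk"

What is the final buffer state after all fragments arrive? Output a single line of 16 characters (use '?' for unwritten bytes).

Answer: vVdkTvODyEdOKeho

Derivation:
Fragment 1: offset=4 data="TvODy" -> buffer=????TvODy???????
Fragment 2: offset=9 data="EdO" -> buffer=????TvODyEdO????
Fragment 3: offset=12 data="Keho" -> buffer=????TvODyEdOKeho
Fragment 4: offset=0 data="vVdk" -> buffer=vVdkTvODyEdOKeho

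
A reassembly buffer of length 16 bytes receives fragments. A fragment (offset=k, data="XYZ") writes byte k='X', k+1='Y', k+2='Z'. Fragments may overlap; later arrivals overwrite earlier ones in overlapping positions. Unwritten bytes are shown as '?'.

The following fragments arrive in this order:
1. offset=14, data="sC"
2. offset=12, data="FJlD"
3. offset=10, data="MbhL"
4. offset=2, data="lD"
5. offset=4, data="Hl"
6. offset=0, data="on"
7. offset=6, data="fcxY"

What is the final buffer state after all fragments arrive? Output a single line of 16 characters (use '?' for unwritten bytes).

Fragment 1: offset=14 data="sC" -> buffer=??????????????sC
Fragment 2: offset=12 data="FJlD" -> buffer=????????????FJlD
Fragment 3: offset=10 data="MbhL" -> buffer=??????????MbhLlD
Fragment 4: offset=2 data="lD" -> buffer=??lD??????MbhLlD
Fragment 5: offset=4 data="Hl" -> buffer=??lDHl????MbhLlD
Fragment 6: offset=0 data="on" -> buffer=onlDHl????MbhLlD
Fragment 7: offset=6 data="fcxY" -> buffer=onlDHlfcxYMbhLlD

Answer: onlDHlfcxYMbhLlD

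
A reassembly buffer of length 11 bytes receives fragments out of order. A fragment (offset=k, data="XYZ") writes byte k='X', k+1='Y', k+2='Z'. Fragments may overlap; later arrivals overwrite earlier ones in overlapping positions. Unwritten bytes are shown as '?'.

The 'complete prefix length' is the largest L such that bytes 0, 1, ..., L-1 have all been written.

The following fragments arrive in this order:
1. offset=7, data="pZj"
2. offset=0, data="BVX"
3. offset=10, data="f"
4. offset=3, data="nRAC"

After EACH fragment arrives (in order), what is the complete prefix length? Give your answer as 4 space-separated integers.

Fragment 1: offset=7 data="pZj" -> buffer=???????pZj? -> prefix_len=0
Fragment 2: offset=0 data="BVX" -> buffer=BVX????pZj? -> prefix_len=3
Fragment 3: offset=10 data="f" -> buffer=BVX????pZjf -> prefix_len=3
Fragment 4: offset=3 data="nRAC" -> buffer=BVXnRACpZjf -> prefix_len=11

Answer: 0 3 3 11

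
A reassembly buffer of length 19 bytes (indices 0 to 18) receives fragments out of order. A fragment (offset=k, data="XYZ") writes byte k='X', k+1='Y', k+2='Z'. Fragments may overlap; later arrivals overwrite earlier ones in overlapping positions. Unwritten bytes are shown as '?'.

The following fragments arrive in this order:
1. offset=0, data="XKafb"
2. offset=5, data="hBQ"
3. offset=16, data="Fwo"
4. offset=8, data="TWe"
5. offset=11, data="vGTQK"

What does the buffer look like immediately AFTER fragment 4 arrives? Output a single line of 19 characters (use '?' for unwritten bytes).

Answer: XKafbhBQTWe?????Fwo

Derivation:
Fragment 1: offset=0 data="XKafb" -> buffer=XKafb??????????????
Fragment 2: offset=5 data="hBQ" -> buffer=XKafbhBQ???????????
Fragment 3: offset=16 data="Fwo" -> buffer=XKafbhBQ????????Fwo
Fragment 4: offset=8 data="TWe" -> buffer=XKafbhBQTWe?????Fwo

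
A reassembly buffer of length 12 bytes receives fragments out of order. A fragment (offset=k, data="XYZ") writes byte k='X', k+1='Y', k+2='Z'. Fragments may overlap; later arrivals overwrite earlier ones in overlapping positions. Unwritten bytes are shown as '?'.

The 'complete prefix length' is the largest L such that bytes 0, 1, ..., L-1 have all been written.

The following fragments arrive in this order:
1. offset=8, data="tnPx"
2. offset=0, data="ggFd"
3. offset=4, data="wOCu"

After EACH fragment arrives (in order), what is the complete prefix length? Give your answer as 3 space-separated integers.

Fragment 1: offset=8 data="tnPx" -> buffer=????????tnPx -> prefix_len=0
Fragment 2: offset=0 data="ggFd" -> buffer=ggFd????tnPx -> prefix_len=4
Fragment 3: offset=4 data="wOCu" -> buffer=ggFdwOCutnPx -> prefix_len=12

Answer: 0 4 12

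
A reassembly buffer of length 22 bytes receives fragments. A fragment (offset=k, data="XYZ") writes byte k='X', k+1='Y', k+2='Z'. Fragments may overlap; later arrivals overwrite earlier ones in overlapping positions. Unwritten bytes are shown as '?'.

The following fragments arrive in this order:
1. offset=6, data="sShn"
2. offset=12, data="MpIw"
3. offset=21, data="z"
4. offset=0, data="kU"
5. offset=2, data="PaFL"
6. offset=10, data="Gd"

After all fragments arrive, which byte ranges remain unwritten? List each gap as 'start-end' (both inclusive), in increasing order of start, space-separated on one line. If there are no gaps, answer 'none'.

Fragment 1: offset=6 len=4
Fragment 2: offset=12 len=4
Fragment 3: offset=21 len=1
Fragment 4: offset=0 len=2
Fragment 5: offset=2 len=4
Fragment 6: offset=10 len=2
Gaps: 16-20

Answer: 16-20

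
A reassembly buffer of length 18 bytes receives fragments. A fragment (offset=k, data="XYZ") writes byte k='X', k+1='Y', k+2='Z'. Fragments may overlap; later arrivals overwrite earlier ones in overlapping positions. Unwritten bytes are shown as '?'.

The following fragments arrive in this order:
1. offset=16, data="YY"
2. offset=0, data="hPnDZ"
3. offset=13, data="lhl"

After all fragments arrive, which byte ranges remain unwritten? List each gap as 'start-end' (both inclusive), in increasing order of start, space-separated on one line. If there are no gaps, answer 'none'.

Answer: 5-12

Derivation:
Fragment 1: offset=16 len=2
Fragment 2: offset=0 len=5
Fragment 3: offset=13 len=3
Gaps: 5-12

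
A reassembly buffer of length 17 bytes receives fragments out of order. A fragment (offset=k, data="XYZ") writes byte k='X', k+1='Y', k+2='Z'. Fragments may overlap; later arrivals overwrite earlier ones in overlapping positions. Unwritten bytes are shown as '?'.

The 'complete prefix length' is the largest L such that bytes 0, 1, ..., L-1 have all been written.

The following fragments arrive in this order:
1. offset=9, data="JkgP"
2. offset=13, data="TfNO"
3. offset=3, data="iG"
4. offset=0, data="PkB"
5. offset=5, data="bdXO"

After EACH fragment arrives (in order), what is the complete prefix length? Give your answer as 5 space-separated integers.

Fragment 1: offset=9 data="JkgP" -> buffer=?????????JkgP???? -> prefix_len=0
Fragment 2: offset=13 data="TfNO" -> buffer=?????????JkgPTfNO -> prefix_len=0
Fragment 3: offset=3 data="iG" -> buffer=???iG????JkgPTfNO -> prefix_len=0
Fragment 4: offset=0 data="PkB" -> buffer=PkBiG????JkgPTfNO -> prefix_len=5
Fragment 5: offset=5 data="bdXO" -> buffer=PkBiGbdXOJkgPTfNO -> prefix_len=17

Answer: 0 0 0 5 17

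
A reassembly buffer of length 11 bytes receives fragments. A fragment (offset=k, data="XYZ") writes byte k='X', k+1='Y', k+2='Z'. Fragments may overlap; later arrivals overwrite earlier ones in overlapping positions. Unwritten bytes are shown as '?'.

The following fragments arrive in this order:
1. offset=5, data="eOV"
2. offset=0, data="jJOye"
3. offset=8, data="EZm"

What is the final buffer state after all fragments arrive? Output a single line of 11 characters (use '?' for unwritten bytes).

Fragment 1: offset=5 data="eOV" -> buffer=?????eOV???
Fragment 2: offset=0 data="jJOye" -> buffer=jJOyeeOV???
Fragment 3: offset=8 data="EZm" -> buffer=jJOyeeOVEZm

Answer: jJOyeeOVEZm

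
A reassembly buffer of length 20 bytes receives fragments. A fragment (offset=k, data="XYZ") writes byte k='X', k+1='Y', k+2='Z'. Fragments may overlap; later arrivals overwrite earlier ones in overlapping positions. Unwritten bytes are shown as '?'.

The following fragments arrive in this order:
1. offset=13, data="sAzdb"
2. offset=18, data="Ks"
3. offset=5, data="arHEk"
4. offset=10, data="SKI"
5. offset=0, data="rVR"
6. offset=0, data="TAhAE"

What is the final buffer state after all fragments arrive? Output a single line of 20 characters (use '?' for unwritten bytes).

Answer: TAhAEarHEkSKIsAzdbKs

Derivation:
Fragment 1: offset=13 data="sAzdb" -> buffer=?????????????sAzdb??
Fragment 2: offset=18 data="Ks" -> buffer=?????????????sAzdbKs
Fragment 3: offset=5 data="arHEk" -> buffer=?????arHEk???sAzdbKs
Fragment 4: offset=10 data="SKI" -> buffer=?????arHEkSKIsAzdbKs
Fragment 5: offset=0 data="rVR" -> buffer=rVR??arHEkSKIsAzdbKs
Fragment 6: offset=0 data="TAhAE" -> buffer=TAhAEarHEkSKIsAzdbKs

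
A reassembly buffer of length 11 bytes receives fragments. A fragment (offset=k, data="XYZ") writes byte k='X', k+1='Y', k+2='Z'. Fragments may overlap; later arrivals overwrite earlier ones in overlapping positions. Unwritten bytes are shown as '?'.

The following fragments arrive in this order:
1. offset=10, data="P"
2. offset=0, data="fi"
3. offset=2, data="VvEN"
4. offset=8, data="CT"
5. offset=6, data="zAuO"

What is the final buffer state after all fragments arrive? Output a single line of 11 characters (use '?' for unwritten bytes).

Fragment 1: offset=10 data="P" -> buffer=??????????P
Fragment 2: offset=0 data="fi" -> buffer=fi????????P
Fragment 3: offset=2 data="VvEN" -> buffer=fiVvEN????P
Fragment 4: offset=8 data="CT" -> buffer=fiVvEN??CTP
Fragment 5: offset=6 data="zAuO" -> buffer=fiVvENzAuOP

Answer: fiVvENzAuOP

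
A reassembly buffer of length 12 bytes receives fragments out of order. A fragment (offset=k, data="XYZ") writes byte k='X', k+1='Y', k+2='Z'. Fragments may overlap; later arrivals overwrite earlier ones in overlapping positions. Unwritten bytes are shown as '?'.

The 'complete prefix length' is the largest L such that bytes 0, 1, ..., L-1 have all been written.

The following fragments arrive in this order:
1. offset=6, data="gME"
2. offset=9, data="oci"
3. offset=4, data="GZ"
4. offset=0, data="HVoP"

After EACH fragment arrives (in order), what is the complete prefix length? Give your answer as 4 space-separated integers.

Answer: 0 0 0 12

Derivation:
Fragment 1: offset=6 data="gME" -> buffer=??????gME??? -> prefix_len=0
Fragment 2: offset=9 data="oci" -> buffer=??????gMEoci -> prefix_len=0
Fragment 3: offset=4 data="GZ" -> buffer=????GZgMEoci -> prefix_len=0
Fragment 4: offset=0 data="HVoP" -> buffer=HVoPGZgMEoci -> prefix_len=12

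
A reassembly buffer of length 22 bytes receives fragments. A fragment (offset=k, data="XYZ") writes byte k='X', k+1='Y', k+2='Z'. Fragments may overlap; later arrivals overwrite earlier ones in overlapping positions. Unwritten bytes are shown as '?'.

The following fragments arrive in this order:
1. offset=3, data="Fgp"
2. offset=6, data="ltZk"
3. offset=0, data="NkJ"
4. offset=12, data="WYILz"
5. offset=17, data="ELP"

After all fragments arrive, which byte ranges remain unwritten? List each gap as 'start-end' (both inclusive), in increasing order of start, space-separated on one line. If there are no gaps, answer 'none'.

Fragment 1: offset=3 len=3
Fragment 2: offset=6 len=4
Fragment 3: offset=0 len=3
Fragment 4: offset=12 len=5
Fragment 5: offset=17 len=3
Gaps: 10-11 20-21

Answer: 10-11 20-21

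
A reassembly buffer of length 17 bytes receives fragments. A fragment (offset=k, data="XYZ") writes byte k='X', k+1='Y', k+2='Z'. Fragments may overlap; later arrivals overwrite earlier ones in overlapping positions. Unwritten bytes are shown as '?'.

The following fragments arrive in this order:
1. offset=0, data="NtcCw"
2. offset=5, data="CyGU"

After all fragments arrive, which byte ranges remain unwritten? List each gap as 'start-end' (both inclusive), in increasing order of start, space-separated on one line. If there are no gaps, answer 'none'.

Answer: 9-16

Derivation:
Fragment 1: offset=0 len=5
Fragment 2: offset=5 len=4
Gaps: 9-16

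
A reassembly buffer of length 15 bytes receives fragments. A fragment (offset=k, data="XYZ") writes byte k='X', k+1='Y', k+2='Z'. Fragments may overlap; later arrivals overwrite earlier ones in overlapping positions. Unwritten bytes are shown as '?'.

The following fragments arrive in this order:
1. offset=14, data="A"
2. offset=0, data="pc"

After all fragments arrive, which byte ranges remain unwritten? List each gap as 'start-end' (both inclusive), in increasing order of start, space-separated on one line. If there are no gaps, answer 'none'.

Answer: 2-13

Derivation:
Fragment 1: offset=14 len=1
Fragment 2: offset=0 len=2
Gaps: 2-13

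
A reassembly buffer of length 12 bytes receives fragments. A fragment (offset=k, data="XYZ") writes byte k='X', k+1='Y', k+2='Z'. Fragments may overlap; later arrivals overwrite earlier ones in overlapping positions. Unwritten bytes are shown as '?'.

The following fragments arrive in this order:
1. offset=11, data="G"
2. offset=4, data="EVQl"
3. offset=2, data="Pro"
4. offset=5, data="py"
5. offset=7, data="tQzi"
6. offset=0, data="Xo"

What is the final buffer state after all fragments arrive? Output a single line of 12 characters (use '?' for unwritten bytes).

Fragment 1: offset=11 data="G" -> buffer=???????????G
Fragment 2: offset=4 data="EVQl" -> buffer=????EVQl???G
Fragment 3: offset=2 data="Pro" -> buffer=??ProVQl???G
Fragment 4: offset=5 data="py" -> buffer=??Propyl???G
Fragment 5: offset=7 data="tQzi" -> buffer=??PropytQziG
Fragment 6: offset=0 data="Xo" -> buffer=XoPropytQziG

Answer: XoPropytQziG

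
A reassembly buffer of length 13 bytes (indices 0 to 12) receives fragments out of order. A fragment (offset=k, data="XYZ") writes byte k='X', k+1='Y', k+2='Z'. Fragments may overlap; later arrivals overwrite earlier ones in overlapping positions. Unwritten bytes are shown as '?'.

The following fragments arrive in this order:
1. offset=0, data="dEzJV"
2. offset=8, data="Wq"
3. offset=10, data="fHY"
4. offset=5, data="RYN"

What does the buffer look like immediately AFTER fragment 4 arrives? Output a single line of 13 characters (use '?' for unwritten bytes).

Answer: dEzJVRYNWqfHY

Derivation:
Fragment 1: offset=0 data="dEzJV" -> buffer=dEzJV????????
Fragment 2: offset=8 data="Wq" -> buffer=dEzJV???Wq???
Fragment 3: offset=10 data="fHY" -> buffer=dEzJV???WqfHY
Fragment 4: offset=5 data="RYN" -> buffer=dEzJVRYNWqfHY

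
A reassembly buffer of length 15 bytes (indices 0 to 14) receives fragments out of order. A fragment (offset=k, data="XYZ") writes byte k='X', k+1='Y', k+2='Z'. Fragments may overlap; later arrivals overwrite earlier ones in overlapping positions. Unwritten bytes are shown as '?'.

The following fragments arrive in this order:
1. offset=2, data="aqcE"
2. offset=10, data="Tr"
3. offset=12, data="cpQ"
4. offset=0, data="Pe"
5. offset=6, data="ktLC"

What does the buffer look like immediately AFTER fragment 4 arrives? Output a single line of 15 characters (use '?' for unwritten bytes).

Answer: PeaqcE????TrcpQ

Derivation:
Fragment 1: offset=2 data="aqcE" -> buffer=??aqcE?????????
Fragment 2: offset=10 data="Tr" -> buffer=??aqcE????Tr???
Fragment 3: offset=12 data="cpQ" -> buffer=??aqcE????TrcpQ
Fragment 4: offset=0 data="Pe" -> buffer=PeaqcE????TrcpQ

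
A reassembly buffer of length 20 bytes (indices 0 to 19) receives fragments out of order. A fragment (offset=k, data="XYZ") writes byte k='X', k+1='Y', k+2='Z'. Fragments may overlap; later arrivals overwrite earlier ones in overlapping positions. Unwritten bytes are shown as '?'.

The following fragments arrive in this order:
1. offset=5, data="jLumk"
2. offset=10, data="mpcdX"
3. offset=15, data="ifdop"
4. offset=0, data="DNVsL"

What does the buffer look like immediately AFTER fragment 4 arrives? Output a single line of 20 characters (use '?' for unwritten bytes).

Answer: DNVsLjLumkmpcdXifdop

Derivation:
Fragment 1: offset=5 data="jLumk" -> buffer=?????jLumk??????????
Fragment 2: offset=10 data="mpcdX" -> buffer=?????jLumkmpcdX?????
Fragment 3: offset=15 data="ifdop" -> buffer=?????jLumkmpcdXifdop
Fragment 4: offset=0 data="DNVsL" -> buffer=DNVsLjLumkmpcdXifdop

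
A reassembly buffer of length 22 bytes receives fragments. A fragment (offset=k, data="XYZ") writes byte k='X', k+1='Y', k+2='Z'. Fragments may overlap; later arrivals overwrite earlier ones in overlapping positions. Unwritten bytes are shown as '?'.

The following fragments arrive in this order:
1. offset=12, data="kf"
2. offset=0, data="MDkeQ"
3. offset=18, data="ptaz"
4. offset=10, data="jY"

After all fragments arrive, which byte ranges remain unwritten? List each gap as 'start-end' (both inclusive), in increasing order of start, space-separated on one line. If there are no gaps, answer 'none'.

Fragment 1: offset=12 len=2
Fragment 2: offset=0 len=5
Fragment 3: offset=18 len=4
Fragment 4: offset=10 len=2
Gaps: 5-9 14-17

Answer: 5-9 14-17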